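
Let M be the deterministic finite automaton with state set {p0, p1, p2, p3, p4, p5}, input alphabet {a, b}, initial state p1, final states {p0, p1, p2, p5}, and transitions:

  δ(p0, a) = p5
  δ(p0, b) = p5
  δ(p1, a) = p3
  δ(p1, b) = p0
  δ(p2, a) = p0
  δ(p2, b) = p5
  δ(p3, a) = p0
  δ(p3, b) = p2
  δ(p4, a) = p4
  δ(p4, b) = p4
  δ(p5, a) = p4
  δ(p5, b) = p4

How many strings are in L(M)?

The useful subgraph on states {p0, p1, p2, p3, p5} is acyclic, so L(M) is finite; the longest accepting path visits 5 useful states, giving maximum string length 4.
Counting accepting paths from p1 by length: 1 of length 0, 1 of length 1, 4 of length 2, 4 of length 3, 2 of length 4. Total 12.

12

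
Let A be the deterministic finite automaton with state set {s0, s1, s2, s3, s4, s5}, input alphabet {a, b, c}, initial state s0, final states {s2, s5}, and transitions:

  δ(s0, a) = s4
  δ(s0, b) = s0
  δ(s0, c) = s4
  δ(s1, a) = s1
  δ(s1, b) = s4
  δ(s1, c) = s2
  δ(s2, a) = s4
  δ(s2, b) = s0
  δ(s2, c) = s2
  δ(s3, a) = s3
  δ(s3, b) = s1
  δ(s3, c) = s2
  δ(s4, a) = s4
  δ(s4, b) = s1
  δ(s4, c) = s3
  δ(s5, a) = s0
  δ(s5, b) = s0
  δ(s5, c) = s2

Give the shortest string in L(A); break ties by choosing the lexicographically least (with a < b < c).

abc

A breadth-first search from s0 reaches an accepting state first via the path s0 → s4 → s1 → s2 on input abc.
No string of length < 3 is accepted (BFS exhausts all shorter strings without reaching an accepting state), and abc is the lexicographically least accepting string of length 3.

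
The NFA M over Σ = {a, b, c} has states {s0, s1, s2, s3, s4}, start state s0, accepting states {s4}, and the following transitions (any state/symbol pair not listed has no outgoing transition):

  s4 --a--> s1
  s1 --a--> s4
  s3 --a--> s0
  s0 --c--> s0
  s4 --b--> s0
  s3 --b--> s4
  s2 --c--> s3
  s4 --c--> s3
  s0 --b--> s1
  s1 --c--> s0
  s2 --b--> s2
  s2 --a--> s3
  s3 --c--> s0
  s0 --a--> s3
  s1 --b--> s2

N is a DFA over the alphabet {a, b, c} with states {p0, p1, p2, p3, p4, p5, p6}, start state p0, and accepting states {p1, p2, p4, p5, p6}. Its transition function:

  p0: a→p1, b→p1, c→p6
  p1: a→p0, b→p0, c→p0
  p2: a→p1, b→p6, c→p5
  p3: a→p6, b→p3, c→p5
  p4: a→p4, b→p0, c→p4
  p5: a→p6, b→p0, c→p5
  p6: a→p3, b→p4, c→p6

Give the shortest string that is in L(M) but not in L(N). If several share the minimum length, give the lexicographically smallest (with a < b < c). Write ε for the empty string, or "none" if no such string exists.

The string ab is accepted by M but not by N.
No shorter string lies in the difference, and ab is the lexicographically first length-2 string in L(M) \ L(N).

ab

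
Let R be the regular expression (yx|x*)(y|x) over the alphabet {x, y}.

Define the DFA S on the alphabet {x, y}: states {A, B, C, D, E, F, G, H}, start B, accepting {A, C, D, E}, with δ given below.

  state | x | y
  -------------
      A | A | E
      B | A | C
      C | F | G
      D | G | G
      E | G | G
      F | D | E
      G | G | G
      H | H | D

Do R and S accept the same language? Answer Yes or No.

Converting the expression R to a DFA (subset construction, then merging equivalent states) gives the minimal DFA with states {r0, r1, r2, r3, r4, r5}, start state r0, accepting states {r1, r2, r3} and transitions r0: x→r1, y→r2; r1: x→r1, y→r3; r2: x→r4, y→r5; r3: x→r5, y→r5; r4: x→r3, y→r3; r5: x→r5, y→r5.
Exploring the product automaton R × S from the start pair (r0, B), following both machines on each input symbol, reaches 7 state pairs: (r0, B), (r1, A), (r2, C), (r3, E), (r4, F), (r5, G), (r3, D).
R accepts in {r1, r2, r3} and S accepts in {A, C, D, E}. In every reachable pair the two components are either both accepting — (r1, A), (r2, C), (r3, E), (r3, D) — or both non-accepting, so no string is accepted by exactly one of the machines: L(R) \ L(S) and L(S) \ L(R) are both empty.
Hence every string is accepted by R iff it is accepted by S, and the two languages coincide.

Yes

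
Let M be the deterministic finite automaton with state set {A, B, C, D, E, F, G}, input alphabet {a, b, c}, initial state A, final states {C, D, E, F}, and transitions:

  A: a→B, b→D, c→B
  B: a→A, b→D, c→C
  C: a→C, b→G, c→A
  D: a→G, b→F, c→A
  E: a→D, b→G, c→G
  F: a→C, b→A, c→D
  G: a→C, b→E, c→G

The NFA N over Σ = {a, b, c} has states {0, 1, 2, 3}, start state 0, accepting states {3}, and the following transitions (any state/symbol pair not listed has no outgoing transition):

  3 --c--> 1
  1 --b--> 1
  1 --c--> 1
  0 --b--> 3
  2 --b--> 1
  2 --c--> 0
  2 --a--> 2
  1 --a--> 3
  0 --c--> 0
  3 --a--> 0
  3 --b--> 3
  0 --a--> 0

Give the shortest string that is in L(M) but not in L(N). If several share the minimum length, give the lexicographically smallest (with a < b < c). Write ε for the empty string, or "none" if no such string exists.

The string ac is accepted by M but not by N.
No shorter string lies in the difference, and ac is the lexicographically first length-2 string in L(M) \ L(N).

ac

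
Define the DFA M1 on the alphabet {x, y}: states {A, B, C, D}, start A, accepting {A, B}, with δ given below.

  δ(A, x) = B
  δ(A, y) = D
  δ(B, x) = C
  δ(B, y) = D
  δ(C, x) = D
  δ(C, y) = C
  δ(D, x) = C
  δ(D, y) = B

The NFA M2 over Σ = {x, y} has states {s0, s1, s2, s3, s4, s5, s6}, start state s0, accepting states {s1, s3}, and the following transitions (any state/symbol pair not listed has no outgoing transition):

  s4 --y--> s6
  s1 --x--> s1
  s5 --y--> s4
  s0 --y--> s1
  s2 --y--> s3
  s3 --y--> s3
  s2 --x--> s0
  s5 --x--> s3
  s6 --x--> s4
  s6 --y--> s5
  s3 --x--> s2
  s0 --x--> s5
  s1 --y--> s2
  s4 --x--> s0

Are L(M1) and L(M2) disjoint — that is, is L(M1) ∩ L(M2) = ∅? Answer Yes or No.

No

The string xxxy is accepted by both M1 and M2.
Hence L(M1) ∩ L(M2) ≠ ∅.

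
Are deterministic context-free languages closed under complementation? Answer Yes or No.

A deterministic PDA can be normalised so that it always reads its entire input (no blocking, no infinite ε-loops) and records in its finite control whether it has passed through an accepting state since the last input symbol was consumed; inverting that end-of-input verdict yields a DPDA for the complement.
So the deterministic context-free languages are closed under complement.

Yes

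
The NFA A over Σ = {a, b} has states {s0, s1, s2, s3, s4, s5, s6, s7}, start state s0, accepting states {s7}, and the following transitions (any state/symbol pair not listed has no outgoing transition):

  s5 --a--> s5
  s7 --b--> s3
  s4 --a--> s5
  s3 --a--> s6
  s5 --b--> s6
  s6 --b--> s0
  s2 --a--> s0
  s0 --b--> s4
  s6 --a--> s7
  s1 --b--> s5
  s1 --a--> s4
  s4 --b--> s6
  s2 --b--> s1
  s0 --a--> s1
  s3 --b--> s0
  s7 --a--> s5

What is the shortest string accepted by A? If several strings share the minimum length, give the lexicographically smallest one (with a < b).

A breadth-first search from s0 reaches an accepting state first via the path s0 → s4 → s6 → s7 on input bba.
No string of length < 3 is accepted (BFS exhausts all shorter strings without reaching an accepting state), and bba is the lexicographically least accepting string of length 3.

bba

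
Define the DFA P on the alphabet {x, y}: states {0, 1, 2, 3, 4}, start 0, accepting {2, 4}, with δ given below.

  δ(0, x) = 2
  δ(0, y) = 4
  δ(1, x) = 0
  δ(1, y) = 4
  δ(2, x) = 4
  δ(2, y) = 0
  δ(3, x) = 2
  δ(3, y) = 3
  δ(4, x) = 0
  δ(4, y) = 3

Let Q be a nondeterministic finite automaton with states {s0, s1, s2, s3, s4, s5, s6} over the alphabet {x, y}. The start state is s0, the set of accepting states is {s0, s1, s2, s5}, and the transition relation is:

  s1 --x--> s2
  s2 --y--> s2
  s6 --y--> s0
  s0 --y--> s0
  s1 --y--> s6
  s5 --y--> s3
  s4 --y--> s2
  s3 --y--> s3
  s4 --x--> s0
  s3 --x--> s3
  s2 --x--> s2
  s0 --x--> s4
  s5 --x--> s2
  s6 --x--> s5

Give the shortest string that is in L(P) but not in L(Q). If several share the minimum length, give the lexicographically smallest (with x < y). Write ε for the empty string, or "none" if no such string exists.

The string x is accepted by P but not by Q.
No shorter string lies in the difference, and x is the lexicographically first length-1 string in L(P) \ L(Q).

x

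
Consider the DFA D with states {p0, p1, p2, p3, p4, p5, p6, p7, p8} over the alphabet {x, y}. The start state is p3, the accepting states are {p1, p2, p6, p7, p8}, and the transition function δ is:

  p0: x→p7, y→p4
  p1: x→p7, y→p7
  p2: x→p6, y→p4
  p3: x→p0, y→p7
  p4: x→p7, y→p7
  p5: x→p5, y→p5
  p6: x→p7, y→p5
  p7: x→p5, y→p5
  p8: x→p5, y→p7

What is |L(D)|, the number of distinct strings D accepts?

4

The useful subgraph on states {p0, p3, p4, p7} is acyclic, so L(D) is finite; the longest accepting path visits 4 useful states, giving maximum string length 3.
Counting accepting paths from p3 by length: 1 of length 1, 1 of length 2, 2 of length 3. Total 4.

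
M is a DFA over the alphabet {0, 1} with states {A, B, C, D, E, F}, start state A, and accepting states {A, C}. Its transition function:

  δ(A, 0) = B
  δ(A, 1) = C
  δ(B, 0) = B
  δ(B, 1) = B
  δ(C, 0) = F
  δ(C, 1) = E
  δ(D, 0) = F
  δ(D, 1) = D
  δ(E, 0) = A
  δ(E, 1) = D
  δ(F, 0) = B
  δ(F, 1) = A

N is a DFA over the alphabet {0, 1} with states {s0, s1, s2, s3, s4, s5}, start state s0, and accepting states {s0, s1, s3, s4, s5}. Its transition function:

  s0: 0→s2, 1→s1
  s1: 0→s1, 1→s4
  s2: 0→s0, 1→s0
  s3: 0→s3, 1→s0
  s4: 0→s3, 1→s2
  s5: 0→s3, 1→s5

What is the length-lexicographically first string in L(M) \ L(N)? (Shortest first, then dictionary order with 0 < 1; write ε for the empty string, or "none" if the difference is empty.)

1011

The string 1011 is accepted by M but not by N.
No shorter string lies in the difference, and 1011 is the lexicographically first length-4 string in L(M) \ L(N).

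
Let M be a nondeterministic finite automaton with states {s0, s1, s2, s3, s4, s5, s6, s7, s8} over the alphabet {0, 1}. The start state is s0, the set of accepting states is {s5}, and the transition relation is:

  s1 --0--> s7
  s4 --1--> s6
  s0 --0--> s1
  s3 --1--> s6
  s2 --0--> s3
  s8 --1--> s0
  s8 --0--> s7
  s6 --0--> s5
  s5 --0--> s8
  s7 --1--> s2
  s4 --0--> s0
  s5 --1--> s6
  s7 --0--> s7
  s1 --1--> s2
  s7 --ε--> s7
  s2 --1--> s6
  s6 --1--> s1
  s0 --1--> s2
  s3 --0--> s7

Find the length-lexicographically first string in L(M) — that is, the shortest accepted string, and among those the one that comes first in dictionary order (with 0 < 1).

A breadth-first search from s0 reaches an accepting state first via the path s0 → s2 → s6 → s5 on input 110.
No string of length < 3 is accepted (BFS exhausts all shorter strings without reaching an accepting state), and 110 is the lexicographically least accepting string of length 3.

110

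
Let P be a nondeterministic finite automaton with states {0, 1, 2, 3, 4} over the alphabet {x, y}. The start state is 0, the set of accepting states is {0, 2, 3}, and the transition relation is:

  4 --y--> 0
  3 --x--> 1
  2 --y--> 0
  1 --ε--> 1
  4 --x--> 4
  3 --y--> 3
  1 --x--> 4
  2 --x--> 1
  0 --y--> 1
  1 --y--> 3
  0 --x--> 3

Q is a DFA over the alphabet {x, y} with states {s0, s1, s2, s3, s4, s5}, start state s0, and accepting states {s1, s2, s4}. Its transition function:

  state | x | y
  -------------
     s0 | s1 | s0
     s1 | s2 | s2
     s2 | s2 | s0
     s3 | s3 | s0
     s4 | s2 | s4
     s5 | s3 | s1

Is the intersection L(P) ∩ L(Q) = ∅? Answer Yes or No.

No

The string x is accepted by both P and Q.
Hence L(P) ∩ L(Q) ≠ ∅.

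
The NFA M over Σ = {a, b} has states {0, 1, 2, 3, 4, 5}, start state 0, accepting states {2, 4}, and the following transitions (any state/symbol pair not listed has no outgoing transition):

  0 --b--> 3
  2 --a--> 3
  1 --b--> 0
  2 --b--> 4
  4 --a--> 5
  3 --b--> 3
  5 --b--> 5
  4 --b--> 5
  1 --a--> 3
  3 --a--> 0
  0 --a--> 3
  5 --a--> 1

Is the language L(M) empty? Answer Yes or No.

Yes

The states reachable from the start state are {0, 3}.
None of the accepting states {2, 4} is reachable, so no string is accepted and L(M) = ∅.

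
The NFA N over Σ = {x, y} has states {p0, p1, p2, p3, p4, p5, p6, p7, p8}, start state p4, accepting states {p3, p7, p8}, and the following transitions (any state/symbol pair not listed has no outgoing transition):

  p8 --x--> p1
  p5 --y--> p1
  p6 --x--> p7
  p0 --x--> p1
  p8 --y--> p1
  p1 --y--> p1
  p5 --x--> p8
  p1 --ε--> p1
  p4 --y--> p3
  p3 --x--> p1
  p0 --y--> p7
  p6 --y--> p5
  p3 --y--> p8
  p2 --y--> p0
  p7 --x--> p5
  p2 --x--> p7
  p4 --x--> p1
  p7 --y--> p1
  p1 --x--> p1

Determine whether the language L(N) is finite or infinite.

The useful states (reachable from p4 and able to reach an accepting state) are {p3, p4, p8}.
Restricted to these states the transition graph has no cycle, so every accepting path has bounded length and L is finite.

finite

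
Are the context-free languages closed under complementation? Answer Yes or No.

No

CFLs are closed under union, so if they were also closed under complement they would be closed under intersection by De Morgan (L₁ ∩ L₂ is the complement of the union of the complements). But {aⁿbⁿcᵐ} ∩ {aᵐbⁿcⁿ} = {aⁿbⁿcⁿ} is not context-free although both operands are.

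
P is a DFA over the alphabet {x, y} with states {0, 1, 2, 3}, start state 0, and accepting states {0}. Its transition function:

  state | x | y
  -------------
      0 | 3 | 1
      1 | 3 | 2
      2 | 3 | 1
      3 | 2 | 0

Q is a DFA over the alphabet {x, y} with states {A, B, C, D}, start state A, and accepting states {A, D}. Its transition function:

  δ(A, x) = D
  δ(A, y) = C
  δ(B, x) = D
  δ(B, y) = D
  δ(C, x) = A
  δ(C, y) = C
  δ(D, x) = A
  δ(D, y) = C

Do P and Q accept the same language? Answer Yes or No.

The string xy is accepted by P but rejected by Q.
So L(P) ≠ L(Q).

No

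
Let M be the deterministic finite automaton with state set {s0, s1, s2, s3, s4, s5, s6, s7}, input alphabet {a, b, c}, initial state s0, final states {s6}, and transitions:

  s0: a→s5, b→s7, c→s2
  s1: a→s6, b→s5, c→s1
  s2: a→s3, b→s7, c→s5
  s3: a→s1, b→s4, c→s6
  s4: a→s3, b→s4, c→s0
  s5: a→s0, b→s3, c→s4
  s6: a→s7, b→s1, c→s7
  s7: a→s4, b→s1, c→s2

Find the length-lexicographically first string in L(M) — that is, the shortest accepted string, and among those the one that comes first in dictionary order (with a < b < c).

A breadth-first search from s0 reaches an accepting state first via the path s0 → s5 → s3 → s6 on input abc.
No string of length < 3 is accepted (BFS exhausts all shorter strings without reaching an accepting state), and abc is the lexicographically least accepting string of length 3.

abc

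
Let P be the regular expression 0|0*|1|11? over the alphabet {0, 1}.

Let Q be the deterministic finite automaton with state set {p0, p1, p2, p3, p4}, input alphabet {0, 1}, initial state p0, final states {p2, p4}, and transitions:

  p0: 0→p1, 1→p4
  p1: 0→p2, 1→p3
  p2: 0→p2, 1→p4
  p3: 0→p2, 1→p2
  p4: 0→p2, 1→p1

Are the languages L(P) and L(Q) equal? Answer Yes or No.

The empty string ε is accepted by P but rejected by Q.
So L(P) ≠ L(Q).

No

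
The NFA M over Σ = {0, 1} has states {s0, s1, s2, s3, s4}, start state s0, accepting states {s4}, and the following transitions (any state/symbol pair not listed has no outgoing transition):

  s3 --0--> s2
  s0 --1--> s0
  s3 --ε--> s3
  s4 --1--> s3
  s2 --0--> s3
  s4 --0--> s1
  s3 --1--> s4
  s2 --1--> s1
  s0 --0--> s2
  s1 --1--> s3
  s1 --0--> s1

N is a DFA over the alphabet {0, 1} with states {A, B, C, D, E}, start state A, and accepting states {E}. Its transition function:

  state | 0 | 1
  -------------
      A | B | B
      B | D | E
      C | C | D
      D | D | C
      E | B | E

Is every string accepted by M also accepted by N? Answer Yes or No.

No

The string 001 is in L(M) but not in L(N).
So L(M) ⊄ L(N).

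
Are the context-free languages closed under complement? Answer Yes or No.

CFLs are closed under union, so if they were also closed under complement they would be closed under intersection by De Morgan (L₁ ∩ L₂ is the complement of the union of the complements). But {aⁿbⁿcᵐ} ∩ {aᵐbⁿcⁿ} = {aⁿbⁿcⁿ} is not context-free although both operands are.

No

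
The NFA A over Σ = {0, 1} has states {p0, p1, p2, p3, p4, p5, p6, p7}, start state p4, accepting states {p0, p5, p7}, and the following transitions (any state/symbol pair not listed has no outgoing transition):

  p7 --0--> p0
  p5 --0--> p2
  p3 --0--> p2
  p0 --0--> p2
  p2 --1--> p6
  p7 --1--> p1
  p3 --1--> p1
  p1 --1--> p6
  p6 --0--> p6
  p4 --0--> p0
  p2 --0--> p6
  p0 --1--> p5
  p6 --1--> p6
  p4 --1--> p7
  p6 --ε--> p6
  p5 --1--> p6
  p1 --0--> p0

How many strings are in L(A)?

The useful subgraph on states {p0, p1, p4, p5, p7} is acyclic, so L(A) is finite; the longest accepting path visits 5 useful states, giving maximum string length 4.
Counting accepting paths from p4 by length: 2 of length 1, 2 of length 2, 2 of length 3, 1 of length 4. Total 7.

7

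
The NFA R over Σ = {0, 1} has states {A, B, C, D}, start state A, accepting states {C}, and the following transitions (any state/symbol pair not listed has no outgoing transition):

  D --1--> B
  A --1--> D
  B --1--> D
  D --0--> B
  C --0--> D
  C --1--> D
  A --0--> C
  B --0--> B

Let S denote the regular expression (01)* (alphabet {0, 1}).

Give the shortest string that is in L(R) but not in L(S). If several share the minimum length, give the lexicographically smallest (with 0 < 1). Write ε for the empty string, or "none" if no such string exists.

0

The string 0 is accepted by R but not by S.
No shorter string lies in the difference, and 0 is the lexicographically first length-1 string in L(R) \ L(S).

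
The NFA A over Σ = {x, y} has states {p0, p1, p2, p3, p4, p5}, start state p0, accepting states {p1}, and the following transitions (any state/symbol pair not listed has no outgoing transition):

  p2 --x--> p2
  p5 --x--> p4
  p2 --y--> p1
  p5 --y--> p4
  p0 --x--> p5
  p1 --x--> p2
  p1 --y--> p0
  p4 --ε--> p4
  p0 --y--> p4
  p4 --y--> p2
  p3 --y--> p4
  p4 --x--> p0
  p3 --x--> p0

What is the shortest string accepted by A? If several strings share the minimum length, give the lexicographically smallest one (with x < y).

A breadth-first search from p0 reaches an accepting state first via the path p0 → p4 → p2 → p1 on input yyy.
No string of length < 3 is accepted (BFS exhausts all shorter strings without reaching an accepting state), and yyy is the lexicographically least accepting string of length 3.

yyy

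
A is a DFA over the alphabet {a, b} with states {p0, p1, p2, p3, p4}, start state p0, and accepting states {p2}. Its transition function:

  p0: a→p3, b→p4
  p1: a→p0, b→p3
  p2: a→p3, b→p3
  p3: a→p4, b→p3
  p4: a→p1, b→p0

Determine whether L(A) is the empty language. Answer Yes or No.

Yes

The states reachable from the start state are {p0, p1, p3, p4}.
None of the accepting states {p2} is reachable, so no string is accepted and L(A) = ∅.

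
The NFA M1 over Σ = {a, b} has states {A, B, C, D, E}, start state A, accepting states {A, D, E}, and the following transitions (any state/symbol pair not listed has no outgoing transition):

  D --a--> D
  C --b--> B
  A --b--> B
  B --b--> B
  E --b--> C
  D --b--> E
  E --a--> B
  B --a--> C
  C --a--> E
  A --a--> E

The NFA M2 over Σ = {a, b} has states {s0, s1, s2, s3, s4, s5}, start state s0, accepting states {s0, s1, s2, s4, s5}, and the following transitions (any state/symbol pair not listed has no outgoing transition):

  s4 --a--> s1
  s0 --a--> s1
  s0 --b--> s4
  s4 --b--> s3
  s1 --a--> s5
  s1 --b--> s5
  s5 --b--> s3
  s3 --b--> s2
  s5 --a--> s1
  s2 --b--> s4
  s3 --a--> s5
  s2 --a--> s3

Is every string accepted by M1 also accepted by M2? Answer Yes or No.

Exploring the product automaton M1 × M2 from the start pair (A, s0), following both machines on each input symbol, reaches 11 state pairs: (A, s0), (E, s1), (B, s4), (B, s5), (C, s5), (C, s1), (B, s3), (E, s5), (B, s2), (B, s1), (C, s3).
M1 accepts in {A, D, E} and M2 accepts in {s0, s1, s2, s4, s5}. The reachable pairs whose M1-component is accepting are (A, s0), (E, s1), (E, s5); in each of them the M2-component is accepting too, so the product for L(M1) \ L(M2) (M1-component accepting, M2-component rejecting) has no reachable accepting pair and the difference is empty.
Hence every string in L(M1) is also in L(M2).

Yes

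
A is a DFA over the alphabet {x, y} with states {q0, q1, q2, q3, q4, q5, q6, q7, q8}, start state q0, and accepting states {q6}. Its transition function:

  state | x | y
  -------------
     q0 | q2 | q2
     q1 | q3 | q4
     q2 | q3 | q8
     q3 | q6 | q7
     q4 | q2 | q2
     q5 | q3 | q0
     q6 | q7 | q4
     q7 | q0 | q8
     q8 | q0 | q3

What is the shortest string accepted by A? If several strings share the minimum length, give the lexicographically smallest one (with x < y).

xxx

A breadth-first search from q0 reaches an accepting state first via the path q0 → q2 → q3 → q6 on input xxx.
No string of length < 3 is accepted (BFS exhausts all shorter strings without reaching an accepting state), and xxx is the lexicographically least accepting string of length 3.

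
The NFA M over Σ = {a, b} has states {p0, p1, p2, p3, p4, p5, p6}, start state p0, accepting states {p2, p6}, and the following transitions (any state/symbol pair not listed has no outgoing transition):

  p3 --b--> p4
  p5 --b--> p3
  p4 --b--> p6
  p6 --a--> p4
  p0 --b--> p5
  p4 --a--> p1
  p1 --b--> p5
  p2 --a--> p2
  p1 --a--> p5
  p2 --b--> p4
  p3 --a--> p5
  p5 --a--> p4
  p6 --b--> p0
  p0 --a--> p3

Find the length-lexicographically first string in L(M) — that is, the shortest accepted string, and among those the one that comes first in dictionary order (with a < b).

abb

A breadth-first search from p0 reaches an accepting state first via the path p0 → p3 → p4 → p6 on input abb.
No string of length < 3 is accepted (BFS exhausts all shorter strings without reaching an accepting state), and abb is the lexicographically least accepting string of length 3.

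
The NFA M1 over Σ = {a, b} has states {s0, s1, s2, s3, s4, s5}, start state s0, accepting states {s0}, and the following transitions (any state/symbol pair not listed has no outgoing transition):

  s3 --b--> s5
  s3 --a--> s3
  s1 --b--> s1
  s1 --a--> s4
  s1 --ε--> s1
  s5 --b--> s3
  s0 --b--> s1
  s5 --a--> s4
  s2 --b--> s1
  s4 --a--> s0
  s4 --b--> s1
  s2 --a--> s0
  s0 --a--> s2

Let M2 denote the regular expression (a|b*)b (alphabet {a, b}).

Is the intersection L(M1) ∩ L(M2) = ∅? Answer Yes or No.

Yes

Converting the expression M2 to a DFA (subset construction, then merging equivalent states) gives the minimal DFA with states {r0, r1, r2, r3, r4}, start state r0, accepting states {r2, r4} and transitions r0: a→r1, b→r2; r1: a→r3, b→r4; r2: a→r3, b→r2; r3: a→r3, b→r3; r4: a→r3, b→r3.
Exploring the product automaton M1 × M2 from the start pair (s0, r0), following both machines on each input symbol, reaches 8 state pairs: (s0, r0), (s2, r1), (s1, r2), (s0, r3), (s1, r4), (s4, r3), (s2, r3), (s1, r3).
M1 accepts in {s0} and M2 accepts in {r2, r4}; no reachable pair has both components accepting, so no string drives both machines to acceptance simultaneously and L(M1) ∩ L(M2) = ∅.
So no string is accepted by both, and the intersection is empty.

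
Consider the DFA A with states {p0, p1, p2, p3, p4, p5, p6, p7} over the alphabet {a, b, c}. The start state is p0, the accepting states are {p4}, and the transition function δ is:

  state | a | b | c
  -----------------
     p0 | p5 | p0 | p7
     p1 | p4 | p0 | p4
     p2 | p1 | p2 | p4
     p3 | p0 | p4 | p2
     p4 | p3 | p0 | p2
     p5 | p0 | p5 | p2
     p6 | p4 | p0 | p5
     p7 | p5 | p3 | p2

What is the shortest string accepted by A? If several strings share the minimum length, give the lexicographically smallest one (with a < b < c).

acc

A breadth-first search from p0 reaches an accepting state first via the path p0 → p5 → p2 → p4 on input acc.
No string of length < 3 is accepted (BFS exhausts all shorter strings without reaching an accepting state), and acc is the lexicographically least accepting string of length 3.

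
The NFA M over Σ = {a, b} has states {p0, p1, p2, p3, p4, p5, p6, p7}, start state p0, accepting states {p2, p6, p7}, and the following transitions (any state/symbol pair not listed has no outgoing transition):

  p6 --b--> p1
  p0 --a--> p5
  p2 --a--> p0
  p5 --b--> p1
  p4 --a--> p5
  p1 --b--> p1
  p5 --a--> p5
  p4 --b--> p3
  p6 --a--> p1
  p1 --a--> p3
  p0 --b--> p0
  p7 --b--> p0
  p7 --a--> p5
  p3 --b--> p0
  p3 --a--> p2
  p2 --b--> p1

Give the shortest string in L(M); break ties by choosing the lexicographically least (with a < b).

abaa

A breadth-first search from p0 reaches an accepting state first via the path p0 → p5 → p1 → p3 → p2 on input abaa.
No string of length < 4 is accepted (BFS exhausts all shorter strings without reaching an accepting state), and abaa is the lexicographically least accepting string of length 4.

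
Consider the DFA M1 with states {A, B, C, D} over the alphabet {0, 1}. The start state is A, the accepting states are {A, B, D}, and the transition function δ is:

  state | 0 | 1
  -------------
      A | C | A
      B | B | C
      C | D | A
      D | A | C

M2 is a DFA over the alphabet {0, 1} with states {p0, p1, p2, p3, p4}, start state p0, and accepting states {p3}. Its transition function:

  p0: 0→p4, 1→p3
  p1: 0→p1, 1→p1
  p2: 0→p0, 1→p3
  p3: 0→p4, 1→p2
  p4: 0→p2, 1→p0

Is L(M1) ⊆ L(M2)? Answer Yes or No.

The empty string ε is in L(M1) but not in L(M2).
So L(M1) ⊄ L(M2).

No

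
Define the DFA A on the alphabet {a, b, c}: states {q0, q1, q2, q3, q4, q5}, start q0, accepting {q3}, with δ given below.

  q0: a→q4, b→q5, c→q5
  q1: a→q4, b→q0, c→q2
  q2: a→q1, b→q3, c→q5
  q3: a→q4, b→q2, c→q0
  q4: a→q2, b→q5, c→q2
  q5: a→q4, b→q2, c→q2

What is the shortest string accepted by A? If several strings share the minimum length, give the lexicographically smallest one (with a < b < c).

A breadth-first search from q0 reaches an accepting state first via the path q0 → q4 → q2 → q3 on input aab.
No string of length < 3 is accepted (BFS exhausts all shorter strings without reaching an accepting state), and aab is the lexicographically least accepting string of length 3.

aab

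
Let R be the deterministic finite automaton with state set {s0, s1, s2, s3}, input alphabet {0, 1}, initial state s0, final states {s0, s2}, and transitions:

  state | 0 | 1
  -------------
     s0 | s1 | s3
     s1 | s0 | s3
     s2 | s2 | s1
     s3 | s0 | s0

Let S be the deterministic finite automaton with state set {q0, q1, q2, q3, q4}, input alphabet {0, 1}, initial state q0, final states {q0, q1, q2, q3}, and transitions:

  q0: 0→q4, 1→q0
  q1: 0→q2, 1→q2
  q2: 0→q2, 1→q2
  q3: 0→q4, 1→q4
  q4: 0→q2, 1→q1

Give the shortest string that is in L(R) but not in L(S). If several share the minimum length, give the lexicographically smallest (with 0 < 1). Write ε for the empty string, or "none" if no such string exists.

The string 10 is accepted by R but not by S.
No shorter string lies in the difference, and 10 is the lexicographically first length-2 string in L(R) \ L(S).

10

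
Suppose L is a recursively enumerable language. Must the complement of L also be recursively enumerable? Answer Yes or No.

No

If both L and its complement were r.e., running the two recognisers in parallel would decide L, so L would be recursive; but there are r.e. languages that are not recursive (e.g. the halting problem), and their complements are therefore not r.e.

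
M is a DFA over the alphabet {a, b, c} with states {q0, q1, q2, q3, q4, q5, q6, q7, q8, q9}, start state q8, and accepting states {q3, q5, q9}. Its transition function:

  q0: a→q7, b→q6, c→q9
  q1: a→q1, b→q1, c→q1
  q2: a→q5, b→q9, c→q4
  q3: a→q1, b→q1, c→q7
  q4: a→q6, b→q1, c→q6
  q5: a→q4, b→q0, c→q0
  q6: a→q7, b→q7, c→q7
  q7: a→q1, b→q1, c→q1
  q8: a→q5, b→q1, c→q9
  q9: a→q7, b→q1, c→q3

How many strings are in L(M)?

The useful subgraph on states {q0, q3, q5, q8, q9} is acyclic, so L(M) is finite; the longest accepting path visits 5 useful states, giving maximum string length 4.
Counting accepting paths from q8 by length: 2 of length 1, 1 of length 2, 2 of length 3, 2 of length 4. Total 7.

7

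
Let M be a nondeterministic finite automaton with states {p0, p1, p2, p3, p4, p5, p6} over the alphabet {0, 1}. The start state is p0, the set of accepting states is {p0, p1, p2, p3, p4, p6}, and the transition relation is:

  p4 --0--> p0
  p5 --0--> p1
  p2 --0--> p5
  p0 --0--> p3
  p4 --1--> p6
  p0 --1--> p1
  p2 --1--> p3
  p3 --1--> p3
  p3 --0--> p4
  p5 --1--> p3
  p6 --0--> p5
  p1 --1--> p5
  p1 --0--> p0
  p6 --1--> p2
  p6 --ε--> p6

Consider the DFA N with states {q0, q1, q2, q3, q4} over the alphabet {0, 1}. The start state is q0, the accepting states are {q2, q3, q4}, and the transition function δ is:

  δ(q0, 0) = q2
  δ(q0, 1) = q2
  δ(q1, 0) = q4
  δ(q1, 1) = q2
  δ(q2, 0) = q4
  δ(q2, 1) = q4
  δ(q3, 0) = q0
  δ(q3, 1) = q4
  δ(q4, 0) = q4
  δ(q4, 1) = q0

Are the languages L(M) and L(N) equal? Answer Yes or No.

The empty string ε is accepted by M but rejected by N.
So L(M) ≠ L(N).

No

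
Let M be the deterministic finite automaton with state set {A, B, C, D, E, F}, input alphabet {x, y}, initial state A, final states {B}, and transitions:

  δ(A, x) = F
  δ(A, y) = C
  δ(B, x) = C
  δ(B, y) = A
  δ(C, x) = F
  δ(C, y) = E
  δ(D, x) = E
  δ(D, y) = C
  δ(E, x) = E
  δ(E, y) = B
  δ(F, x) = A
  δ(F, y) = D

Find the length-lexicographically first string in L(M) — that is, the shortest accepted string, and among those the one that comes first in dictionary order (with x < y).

A breadth-first search from A reaches an accepting state first via the path A → C → E → B on input yyy.
No string of length < 3 is accepted (BFS exhausts all shorter strings without reaching an accepting state), and yyy is the lexicographically least accepting string of length 3.

yyy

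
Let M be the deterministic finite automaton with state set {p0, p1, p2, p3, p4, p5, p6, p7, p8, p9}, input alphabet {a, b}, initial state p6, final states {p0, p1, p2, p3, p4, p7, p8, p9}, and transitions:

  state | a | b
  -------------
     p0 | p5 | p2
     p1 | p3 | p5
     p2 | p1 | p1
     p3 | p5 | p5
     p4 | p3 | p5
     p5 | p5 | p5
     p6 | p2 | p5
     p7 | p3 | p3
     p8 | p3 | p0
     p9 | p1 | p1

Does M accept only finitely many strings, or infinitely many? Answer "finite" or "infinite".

finite

The useful states (reachable from p6 and able to reach an accepting state) are {p1, p2, p3, p6}.
Restricted to these states the transition graph has no cycle, so every accepting path has bounded length and L is finite.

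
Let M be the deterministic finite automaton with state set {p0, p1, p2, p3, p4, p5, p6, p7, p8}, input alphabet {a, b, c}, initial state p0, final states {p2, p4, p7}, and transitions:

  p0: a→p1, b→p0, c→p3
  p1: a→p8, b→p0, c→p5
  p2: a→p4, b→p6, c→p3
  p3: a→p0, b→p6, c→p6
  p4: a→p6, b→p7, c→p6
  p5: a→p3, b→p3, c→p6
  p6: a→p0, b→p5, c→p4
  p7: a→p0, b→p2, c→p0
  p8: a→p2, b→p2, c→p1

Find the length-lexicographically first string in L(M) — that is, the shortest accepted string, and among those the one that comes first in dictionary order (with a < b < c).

aaa

A breadth-first search from p0 reaches an accepting state first via the path p0 → p1 → p8 → p2 on input aaa.
No string of length < 3 is accepted (BFS exhausts all shorter strings without reaching an accepting state), and aaa is the lexicographically least accepting string of length 3.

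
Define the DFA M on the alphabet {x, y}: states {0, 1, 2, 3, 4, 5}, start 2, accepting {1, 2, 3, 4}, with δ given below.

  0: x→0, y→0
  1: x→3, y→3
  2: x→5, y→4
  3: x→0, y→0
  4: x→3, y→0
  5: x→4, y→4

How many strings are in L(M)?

The useful subgraph on states {2, 3, 4, 5} is acyclic, so L(M) is finite; the longest accepting path visits 4 useful states, giving maximum string length 3.
Counting accepting paths from 2 by length: 1 of length 0, 1 of length 1, 3 of length 2, 2 of length 3. Total 7.

7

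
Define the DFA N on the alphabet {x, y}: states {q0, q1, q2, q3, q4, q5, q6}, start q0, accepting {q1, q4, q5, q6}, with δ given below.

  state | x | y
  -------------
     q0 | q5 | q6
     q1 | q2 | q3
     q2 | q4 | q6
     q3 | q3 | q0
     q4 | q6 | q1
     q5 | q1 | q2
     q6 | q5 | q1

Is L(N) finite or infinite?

infinite

State q1 is reachable from the start and can reach an accepting state, and it lies on the cycle q1 → q2 → q4 → q1.
Traversing that cycle any number of times yields accepted strings of unbounded length, so the language is infinite.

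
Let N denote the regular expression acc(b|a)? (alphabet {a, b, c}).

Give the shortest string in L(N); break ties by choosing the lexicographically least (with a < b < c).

acc

By inspection of the expression, no string of length less than 3 matches, and acc is the lexicographically first match of length 3.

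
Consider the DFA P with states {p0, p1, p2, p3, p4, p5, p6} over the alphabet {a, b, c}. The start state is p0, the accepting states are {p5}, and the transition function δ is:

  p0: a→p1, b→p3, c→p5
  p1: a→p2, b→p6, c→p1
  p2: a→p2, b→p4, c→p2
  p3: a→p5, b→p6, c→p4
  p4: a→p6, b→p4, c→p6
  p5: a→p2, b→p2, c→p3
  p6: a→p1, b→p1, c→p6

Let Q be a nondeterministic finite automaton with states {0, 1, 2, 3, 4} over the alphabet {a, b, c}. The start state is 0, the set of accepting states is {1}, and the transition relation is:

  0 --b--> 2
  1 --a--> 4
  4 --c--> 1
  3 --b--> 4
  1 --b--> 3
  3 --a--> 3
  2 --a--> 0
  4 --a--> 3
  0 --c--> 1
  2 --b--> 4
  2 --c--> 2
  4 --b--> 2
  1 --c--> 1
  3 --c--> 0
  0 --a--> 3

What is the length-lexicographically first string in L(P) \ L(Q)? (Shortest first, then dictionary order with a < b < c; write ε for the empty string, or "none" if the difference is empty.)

ba

The string ba is accepted by P but not by Q.
No shorter string lies in the difference, and ba is the lexicographically first length-2 string in L(P) \ L(Q).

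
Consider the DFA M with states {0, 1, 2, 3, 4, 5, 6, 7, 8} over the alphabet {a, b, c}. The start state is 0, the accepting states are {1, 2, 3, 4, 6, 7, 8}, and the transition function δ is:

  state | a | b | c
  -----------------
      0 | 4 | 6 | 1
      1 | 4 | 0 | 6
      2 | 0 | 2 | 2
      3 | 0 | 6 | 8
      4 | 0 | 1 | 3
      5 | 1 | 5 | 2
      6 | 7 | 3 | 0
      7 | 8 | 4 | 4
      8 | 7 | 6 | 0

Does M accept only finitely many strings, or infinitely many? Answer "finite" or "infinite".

State 0 is reachable from the start and can reach an accepting state, and it lies on the cycle 0 → 1 → 0.
Traversing that cycle any number of times yields accepted strings of unbounded length, so the language is infinite.

infinite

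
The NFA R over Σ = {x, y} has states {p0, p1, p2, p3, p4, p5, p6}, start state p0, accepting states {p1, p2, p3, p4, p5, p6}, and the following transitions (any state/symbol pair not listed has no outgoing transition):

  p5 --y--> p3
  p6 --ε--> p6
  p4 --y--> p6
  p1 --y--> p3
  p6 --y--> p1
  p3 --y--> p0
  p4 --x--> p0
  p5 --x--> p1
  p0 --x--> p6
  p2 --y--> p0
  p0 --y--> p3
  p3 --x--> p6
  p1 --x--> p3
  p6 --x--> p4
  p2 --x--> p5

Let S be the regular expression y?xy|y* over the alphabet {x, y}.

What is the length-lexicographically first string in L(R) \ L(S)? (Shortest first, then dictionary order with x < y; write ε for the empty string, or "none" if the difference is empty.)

The string x is accepted by R but not by S.
No shorter string lies in the difference, and x is the lexicographically first length-1 string in L(R) \ L(S).

x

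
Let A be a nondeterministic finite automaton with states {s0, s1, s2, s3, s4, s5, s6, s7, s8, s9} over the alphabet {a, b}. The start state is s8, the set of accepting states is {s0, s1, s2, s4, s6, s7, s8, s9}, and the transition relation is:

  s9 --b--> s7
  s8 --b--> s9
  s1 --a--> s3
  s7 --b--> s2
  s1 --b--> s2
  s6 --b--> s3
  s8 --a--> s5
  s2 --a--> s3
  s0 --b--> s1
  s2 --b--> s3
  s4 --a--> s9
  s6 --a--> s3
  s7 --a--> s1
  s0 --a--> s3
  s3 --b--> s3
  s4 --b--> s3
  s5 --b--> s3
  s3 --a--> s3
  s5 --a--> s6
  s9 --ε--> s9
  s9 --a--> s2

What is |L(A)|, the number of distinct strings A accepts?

The useful subgraph on states {s1, s2, s5, s6, s7, s8, s9} is acyclic, so L(A) is finite; the longest accepting path visits 5 useful states, giving maximum string length 4.
Counting accepting paths from s8 by length: 1 of length 0, 1 of length 1, 3 of length 2, 2 of length 3, 1 of length 4. Total 8.

8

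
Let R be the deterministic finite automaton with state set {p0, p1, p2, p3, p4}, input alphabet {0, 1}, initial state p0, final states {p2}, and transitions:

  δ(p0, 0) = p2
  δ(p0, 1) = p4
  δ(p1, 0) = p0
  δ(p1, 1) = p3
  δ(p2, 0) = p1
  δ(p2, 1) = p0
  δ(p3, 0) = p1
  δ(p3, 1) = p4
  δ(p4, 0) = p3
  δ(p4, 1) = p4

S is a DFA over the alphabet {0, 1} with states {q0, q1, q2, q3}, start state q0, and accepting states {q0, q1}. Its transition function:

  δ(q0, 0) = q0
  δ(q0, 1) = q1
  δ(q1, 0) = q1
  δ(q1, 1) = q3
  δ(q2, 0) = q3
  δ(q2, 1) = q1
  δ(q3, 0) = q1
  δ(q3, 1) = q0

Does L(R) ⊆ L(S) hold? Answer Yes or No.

Exploring the product automaton R × S from the start pair (p0, q0), following both machines on each input symbol, reaches 13 state pairs: (p0, q0), (p2, q0), (p4, q1), (p1, q0), (p0, q1), (p3, q1), (p4, q3), (p2, q1), (p1, q1), (p4, q0), (p0, q3), (p3, q3), (p3, q0).
R accepts in {p2} and S accepts in {q0, q1}. The reachable pairs whose R-component is accepting are (p2, q0), (p2, q1); in each of them the S-component is accepting too, so the product for L(R) \ L(S) (R-component accepting, S-component rejecting) has no reachable accepting pair and the difference is empty.
Hence every string in L(R) is also in L(S).

Yes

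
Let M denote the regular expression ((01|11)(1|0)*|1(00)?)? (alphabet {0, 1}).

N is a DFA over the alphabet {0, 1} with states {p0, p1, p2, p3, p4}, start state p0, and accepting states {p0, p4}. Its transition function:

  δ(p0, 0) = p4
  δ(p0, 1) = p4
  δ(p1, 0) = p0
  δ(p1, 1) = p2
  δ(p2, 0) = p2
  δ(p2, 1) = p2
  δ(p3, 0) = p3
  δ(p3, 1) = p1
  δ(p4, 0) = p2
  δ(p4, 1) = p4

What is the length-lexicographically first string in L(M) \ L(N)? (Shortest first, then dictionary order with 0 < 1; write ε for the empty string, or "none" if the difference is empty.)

010

The string 010 is accepted by M but not by N.
No shorter string lies in the difference, and 010 is the lexicographically first length-3 string in L(M) \ L(N).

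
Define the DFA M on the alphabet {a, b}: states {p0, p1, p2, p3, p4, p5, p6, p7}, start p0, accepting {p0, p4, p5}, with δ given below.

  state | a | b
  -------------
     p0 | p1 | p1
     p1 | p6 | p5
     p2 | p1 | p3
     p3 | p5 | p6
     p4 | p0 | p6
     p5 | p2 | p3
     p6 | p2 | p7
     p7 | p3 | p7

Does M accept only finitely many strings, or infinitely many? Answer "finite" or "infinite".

infinite

State p1 is reachable from the start and can reach an accepting state, and it lies on the cycle p1 → p5 → p2 → p1.
Traversing that cycle any number of times yields accepted strings of unbounded length, so the language is infinite.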